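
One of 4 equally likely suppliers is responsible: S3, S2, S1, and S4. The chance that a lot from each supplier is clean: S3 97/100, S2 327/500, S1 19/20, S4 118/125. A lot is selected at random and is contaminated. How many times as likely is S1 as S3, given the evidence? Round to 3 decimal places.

Taking complements, P(contaminated | each) = S3 0.03, S2 0.346, S1 0.05, S4 0.056.
Since the prior is uniform, the posterior is proportional to the likelihood:
  S3: 0.03
  S2: 0.346
  S1: 0.05
  S4: 0.056
Sum = 0.482.
The ratio is 0.05 / 0.03 (the normalizer cancels) = 1.667.

1.667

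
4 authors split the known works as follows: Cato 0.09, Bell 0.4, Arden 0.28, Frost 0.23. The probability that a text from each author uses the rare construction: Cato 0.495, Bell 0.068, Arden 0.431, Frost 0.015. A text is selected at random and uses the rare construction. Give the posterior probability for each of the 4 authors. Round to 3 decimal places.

Cato 0.227, Bell 0.139, Arden 0.616, Frost 0.018

Prior × likelihood for each hypothesis:
  Cato: 0.09 × 0.495 = 0.04455
  Bell: 0.4 × 0.068 = 0.0272
  Arden: 0.28 × 0.431 = 0.12068
  Frost: 0.23 × 0.015 = 0.00345
Total = 0.19588.
P(Cato | rare-form) = 0.04455/0.19588 ≈ 0.227
P(Bell | rare-form) = 0.0272/0.19588 ≈ 0.139
P(Arden | rare-form) = 0.12068/0.19588 ≈ 0.616
P(Frost | rare-form) = 0.00345/0.19588 ≈ 0.018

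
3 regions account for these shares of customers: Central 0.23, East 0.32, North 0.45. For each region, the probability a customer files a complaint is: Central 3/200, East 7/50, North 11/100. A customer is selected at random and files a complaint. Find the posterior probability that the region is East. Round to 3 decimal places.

By Bayes' rule, posterior ∝ prior × likelihood:
  Central: 0.23 × 0.015 = 0.00345
  East: 0.32 × 0.14 = 0.0448
  North: 0.45 × 0.11 = 0.0495
Normalizing constant = 0.09775.
P(East | evidence) = 0.0448 / 0.09775 ≈ 0.458.

0.458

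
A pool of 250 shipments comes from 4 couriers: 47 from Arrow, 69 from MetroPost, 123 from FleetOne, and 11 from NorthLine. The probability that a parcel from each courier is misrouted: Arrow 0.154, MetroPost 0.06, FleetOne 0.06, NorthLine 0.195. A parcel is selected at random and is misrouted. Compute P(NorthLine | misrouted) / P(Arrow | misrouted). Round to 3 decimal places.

Unnormalized posteriors (prior × likelihood):
  Arrow: 0.188 × 0.154 = 0.028952
  MetroPost: 0.276 × 0.06 = 0.01656
  FleetOne: 0.492 × 0.06 = 0.02952
  NorthLine: 0.044 × 0.195 = 0.00858
Normalizing constant = 0.083612.
The ratio is 0.00858 / 0.028952 (the normalizer cancels) = 0.296.

0.296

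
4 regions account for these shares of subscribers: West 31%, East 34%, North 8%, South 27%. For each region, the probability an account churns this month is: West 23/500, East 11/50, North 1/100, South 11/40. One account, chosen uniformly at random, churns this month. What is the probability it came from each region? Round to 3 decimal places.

Prior × likelihood for each hypothesis:
  West: 0.31 × 0.046 = 0.01426
  East: 0.34 × 0.22 = 0.0748
  North: 0.08 × 0.01 = 0.0008
  South: 0.27 × 0.275 = 0.07425
Sum = 0.16411.
P(West | churn) = 0.01426/0.16411 ≈ 0.087
P(East | churn) = 0.0748/0.16411 ≈ 0.456
P(North | churn) = 0.0008/0.16411 ≈ 0.005
P(South | churn) = 0.07425/0.16411 ≈ 0.452
(Check: 0.087+0.456+0.005+0.452 = 1.000.)

West 0.087, East 0.456, North 0.005, South 0.452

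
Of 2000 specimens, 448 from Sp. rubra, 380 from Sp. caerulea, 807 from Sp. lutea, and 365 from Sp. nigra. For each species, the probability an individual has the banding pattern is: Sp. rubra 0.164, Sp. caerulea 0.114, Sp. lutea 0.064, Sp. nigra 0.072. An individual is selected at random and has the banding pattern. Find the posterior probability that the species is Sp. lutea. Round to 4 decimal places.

0.2652

Prior × likelihood for each hypothesis:
  Sp. rubra: 0.224 × 0.164 = 0.036736
  Sp. caerulea: 0.19 × 0.114 = 0.02166
  Sp. lutea: 0.4035 × 0.064 = 0.025824
  Sp. nigra: 0.1825 × 0.072 = 0.01314
Total = 0.09736.
P(Sp. lutea | evidence) = 0.025824 / 0.09736 ≈ 0.2652.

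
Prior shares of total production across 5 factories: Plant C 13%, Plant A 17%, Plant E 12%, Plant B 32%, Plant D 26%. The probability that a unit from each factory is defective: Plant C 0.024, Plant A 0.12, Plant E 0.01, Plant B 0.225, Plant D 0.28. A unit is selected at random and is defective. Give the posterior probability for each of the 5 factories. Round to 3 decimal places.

Plant C 0.018, Plant A 0.120, Plant E 0.007, Plant B 0.425, Plant D 0.429

Compute prior × likelihood for every hypothesis:
  Plant C: 0.13 × 0.024 = 0.00312
  Plant A: 0.17 × 0.12 = 0.0204
  Plant E: 0.12 × 0.01 = 0.0012
  Plant B: 0.32 × 0.225 = 0.072
  Plant D: 0.26 × 0.28 = 0.0728
Sum = 0.16952.
P(Plant C | defective) = 0.00312/0.16952 ≈ 0.018
P(Plant A | defective) = 0.0204/0.16952 ≈ 0.120
P(Plant E | defective) = 0.0012/0.16952 ≈ 0.007
P(Plant B | defective) = 0.072/0.16952 ≈ 0.425
P(Plant D | defective) = 0.0728/0.16952 ≈ 0.429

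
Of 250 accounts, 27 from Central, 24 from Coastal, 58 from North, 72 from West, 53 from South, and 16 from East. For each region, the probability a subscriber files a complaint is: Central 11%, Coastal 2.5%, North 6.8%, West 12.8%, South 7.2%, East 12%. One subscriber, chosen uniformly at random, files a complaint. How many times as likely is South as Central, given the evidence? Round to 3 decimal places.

By Bayes' rule, posterior ∝ prior × likelihood:
  Central: 0.108 × 0.11 = 0.01188
  Coastal: 0.096 × 0.025 = 0.0024
  North: 0.232 × 0.068 = 0.015776
  West: 0.288 × 0.128 = 0.036864
  South: 0.212 × 0.072 = 0.015264
  East: 0.064 × 0.12 = 0.00768
Sum = 0.089864.
The ratio is 0.015264 / 0.01188 (the normalizer cancels) = 1.285.

1.285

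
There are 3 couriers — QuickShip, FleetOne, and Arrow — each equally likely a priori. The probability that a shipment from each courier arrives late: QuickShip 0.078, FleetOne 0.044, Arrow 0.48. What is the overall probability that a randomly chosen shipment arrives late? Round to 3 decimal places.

0.201

Since the prior is uniform, the posterior is proportional to the likelihood:
  QuickShip: 0.078
  FleetOne: 0.044
  Arrow: 0.48
P(late) = (1/3) × (0.078 + 0.044 + 0.48) = 0.602/3 ≈ 0.201.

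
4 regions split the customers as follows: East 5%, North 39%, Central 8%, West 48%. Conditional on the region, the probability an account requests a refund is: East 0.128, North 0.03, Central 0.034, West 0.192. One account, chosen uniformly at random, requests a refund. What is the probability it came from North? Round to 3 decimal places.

Unnormalized posteriors (prior × likelihood):
  East: 0.05 × 0.128 = 0.0064
  North: 0.39 × 0.03 = 0.0117
  Central: 0.08 × 0.034 = 0.00272
  West: 0.48 × 0.192 = 0.09216
Normalizing constant = 0.11298.
P(North | evidence) = 0.0117 / 0.11298 ≈ 0.104.

0.104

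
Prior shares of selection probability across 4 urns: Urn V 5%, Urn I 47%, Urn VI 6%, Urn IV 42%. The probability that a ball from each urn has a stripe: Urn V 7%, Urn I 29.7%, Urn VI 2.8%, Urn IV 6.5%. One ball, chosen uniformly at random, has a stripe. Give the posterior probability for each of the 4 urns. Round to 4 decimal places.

Prior × likelihood for each hypothesis:
  Urn V: 0.05 × 0.07 = 0.0035
  Urn I: 0.47 × 0.297 = 0.13959
  Urn VI: 0.06 × 0.028 = 0.00168
  Urn IV: 0.42 × 0.065 = 0.0273
Sum = 0.17207.
P(Urn V | striped) = 0.0035/0.17207 ≈ 0.0203
P(Urn I | striped) = 0.13959/0.17207 ≈ 0.8112
P(Urn VI | striped) = 0.00168/0.17207 ≈ 0.0098
P(Urn IV | striped) = 0.0273/0.17207 ≈ 0.1587

Urn V 0.0203, Urn I 0.8112, Urn VI 0.0098, Urn IV 0.1587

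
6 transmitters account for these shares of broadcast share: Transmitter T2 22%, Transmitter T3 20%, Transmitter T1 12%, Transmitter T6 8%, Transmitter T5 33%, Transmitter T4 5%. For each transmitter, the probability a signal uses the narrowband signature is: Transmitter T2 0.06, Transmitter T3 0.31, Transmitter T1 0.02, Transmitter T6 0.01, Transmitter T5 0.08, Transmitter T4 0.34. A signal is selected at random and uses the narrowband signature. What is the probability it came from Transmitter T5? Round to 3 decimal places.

0.217

By Bayes' rule, posterior ∝ prior × likelihood:
  Transmitter T2: 0.22 × 0.06 = 0.0132
  Transmitter T3: 0.2 × 0.31 = 0.062
  Transmitter T1: 0.12 × 0.02 = 0.0024
  Transmitter T6: 0.08 × 0.01 = 0.0008
  Transmitter T5: 0.33 × 0.08 = 0.0264
  Transmitter T4: 0.05 × 0.34 = 0.017
Normalizing constant = 0.1218.
P(Transmitter T5 | evidence) = 0.0264 / 0.1218 ≈ 0.217.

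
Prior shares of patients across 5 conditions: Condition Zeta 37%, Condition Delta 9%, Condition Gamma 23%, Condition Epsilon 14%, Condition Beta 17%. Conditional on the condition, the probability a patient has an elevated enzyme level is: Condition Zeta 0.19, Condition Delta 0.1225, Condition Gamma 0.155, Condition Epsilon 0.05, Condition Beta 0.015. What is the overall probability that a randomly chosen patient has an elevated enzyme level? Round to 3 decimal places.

Unnormalized posteriors (prior × likelihood):
  Condition Zeta: 0.37 × 0.19 = 0.0703
  Condition Delta: 0.09 × 0.1225 = 0.011025
  Condition Gamma: 0.23 × 0.155 = 0.03565
  Condition Epsilon: 0.14 × 0.05 = 0.007
  Condition Beta: 0.17 × 0.015 = 0.00255
P(elevated) = 0.0703 + 0.011025 + 0.03565 + 0.007 + 0.00255 = 0.126525 → 0.127.

0.127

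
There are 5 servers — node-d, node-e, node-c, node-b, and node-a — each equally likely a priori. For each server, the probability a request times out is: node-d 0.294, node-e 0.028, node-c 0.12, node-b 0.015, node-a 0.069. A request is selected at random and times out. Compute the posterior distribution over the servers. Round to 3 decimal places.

Since the prior is uniform, the posterior is proportional to the likelihood:
  node-d: 0.294
  node-e: 0.028
  node-c: 0.12
  node-b: 0.015
  node-a: 0.069
Total = 0.526.
P(node-d | timeout) = 0.294/0.526 ≈ 0.559
P(node-e | timeout) = 0.028/0.526 ≈ 0.053
P(node-c | timeout) = 0.12/0.526 ≈ 0.228
P(node-b | timeout) = 0.015/0.526 ≈ 0.029
P(node-a | timeout) = 0.069/0.526 ≈ 0.131
(Check: 0.559+0.053+0.228+0.029+0.131 = 1.000.)

node-d 0.559, node-e 0.053, node-c 0.228, node-b 0.029, node-a 0.131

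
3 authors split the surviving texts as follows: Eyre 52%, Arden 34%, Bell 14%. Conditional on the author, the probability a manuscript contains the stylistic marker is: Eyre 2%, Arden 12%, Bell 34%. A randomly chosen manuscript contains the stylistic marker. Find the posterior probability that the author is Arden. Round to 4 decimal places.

Unnormalized posteriors (prior × likelihood):
  Eyre: 0.52 × 0.02 = 0.0104
  Arden: 0.34 × 0.12 = 0.0408
  Bell: 0.14 × 0.34 = 0.0476
Normalizing constant = 0.0988.
P(Arden | evidence) = 0.0408 / 0.0988 ≈ 0.4130.

0.4130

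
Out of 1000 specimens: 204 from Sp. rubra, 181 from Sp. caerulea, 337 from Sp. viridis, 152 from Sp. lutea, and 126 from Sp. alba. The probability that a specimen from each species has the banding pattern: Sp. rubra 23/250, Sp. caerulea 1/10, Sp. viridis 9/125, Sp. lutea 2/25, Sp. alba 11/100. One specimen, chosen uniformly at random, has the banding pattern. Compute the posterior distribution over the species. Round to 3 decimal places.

Compute prior × likelihood for every hypothesis:
  Sp. rubra: 0.204 × 0.092 = 0.018768
  Sp. caerulea: 0.181 × 0.1 = 0.0181
  Sp. viridis: 0.337 × 0.072 = 0.024264
  Sp. lutea: 0.152 × 0.08 = 0.01216
  Sp. alba: 0.126 × 0.11 = 0.01386
Normalizing constant = 0.087152.
P(Sp. rubra | banded) = 0.018768/0.087152 ≈ 0.215
P(Sp. caerulea | banded) = 0.0181/0.087152 ≈ 0.208
P(Sp. viridis | banded) = 0.024264/0.087152 ≈ 0.278
P(Sp. lutea | banded) = 0.01216/0.087152 ≈ 0.140
P(Sp. alba | banded) = 0.01386/0.087152 ≈ 0.159
(Check: 0.215+0.208+0.278+0.140+0.159 = 1.000.)

Sp. rubra 0.215, Sp. caerulea 0.208, Sp. viridis 0.278, Sp. lutea 0.140, Sp. alba 0.159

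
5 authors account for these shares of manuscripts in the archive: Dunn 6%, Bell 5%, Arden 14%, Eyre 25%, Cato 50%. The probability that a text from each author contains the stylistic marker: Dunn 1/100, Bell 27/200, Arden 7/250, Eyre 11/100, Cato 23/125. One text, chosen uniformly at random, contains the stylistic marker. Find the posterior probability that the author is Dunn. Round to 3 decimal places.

Prior × likelihood for each hypothesis:
  Dunn: 0.06 × 0.01 = 0.0006
  Bell: 0.05 × 0.135 = 0.00675
  Arden: 0.14 × 0.028 = 0.00392
  Eyre: 0.25 × 0.11 = 0.0275
  Cato: 0.5 × 0.184 = 0.092
Normalizing constant = 0.13077.
P(Dunn | evidence) = 0.0006 / 0.13077 ≈ 0.005.

0.005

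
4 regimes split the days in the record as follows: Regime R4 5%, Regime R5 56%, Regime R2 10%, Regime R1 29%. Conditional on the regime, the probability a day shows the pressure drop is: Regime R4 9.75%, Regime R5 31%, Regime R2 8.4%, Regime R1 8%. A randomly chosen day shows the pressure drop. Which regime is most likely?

Regime R5

By Bayes' rule, posterior ∝ prior × likelihood:
  Regime R4: 0.05 × 0.0975 = 0.004875
  Regime R5: 0.56 × 0.31 = 0.1736
  Regime R2: 0.1 × 0.084 = 0.0084
  Regime R1: 0.29 × 0.08 = 0.0232
Sum = 0.210075.
Largest term belongs to Regime R5, so Regime R5 is most probable.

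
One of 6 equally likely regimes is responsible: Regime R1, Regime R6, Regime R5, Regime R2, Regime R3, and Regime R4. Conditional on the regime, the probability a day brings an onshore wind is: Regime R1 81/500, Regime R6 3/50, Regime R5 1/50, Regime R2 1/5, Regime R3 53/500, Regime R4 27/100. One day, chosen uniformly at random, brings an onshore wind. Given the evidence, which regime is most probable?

Regime R4

With a uniform prior (1/6 each), posterior ∝ likelihood:
  Regime R1: 0.162
  Regime R6: 0.06
  Regime R5: 0.02
  Regime R2: 0.2
  Regime R3: 0.106
  Regime R4: 0.27
Normalizing constant = 0.818.
Largest term belongs to Regime R4, so Regime R4 is most probable.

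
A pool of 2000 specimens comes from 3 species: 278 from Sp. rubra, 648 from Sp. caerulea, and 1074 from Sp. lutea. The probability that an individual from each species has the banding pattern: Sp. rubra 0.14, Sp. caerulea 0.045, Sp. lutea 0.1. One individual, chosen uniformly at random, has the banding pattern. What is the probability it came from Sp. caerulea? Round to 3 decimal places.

Unnormalized posteriors (prior × likelihood):
  Sp. rubra: 0.139 × 0.14 = 0.01946
  Sp. caerulea: 0.324 × 0.045 = 0.01458
  Sp. lutea: 0.537 × 0.1 = 0.0537
Normalizing constant = 0.08774.
P(Sp. caerulea | evidence) = 0.01458 / 0.08774 ≈ 0.166.

0.166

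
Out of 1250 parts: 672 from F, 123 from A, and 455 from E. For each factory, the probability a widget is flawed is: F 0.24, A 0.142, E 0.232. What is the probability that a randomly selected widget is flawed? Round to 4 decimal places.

Unnormalized posteriors (prior × likelihood):
  F: 0.5376 × 0.24 = 0.129024
  A: 0.0984 × 0.142 = 0.0139728
  E: 0.364 × 0.232 = 0.084448
P(flawed) = 0.129024 + 0.0139728 + 0.084448 = 0.2274448 → 0.2274.

0.2274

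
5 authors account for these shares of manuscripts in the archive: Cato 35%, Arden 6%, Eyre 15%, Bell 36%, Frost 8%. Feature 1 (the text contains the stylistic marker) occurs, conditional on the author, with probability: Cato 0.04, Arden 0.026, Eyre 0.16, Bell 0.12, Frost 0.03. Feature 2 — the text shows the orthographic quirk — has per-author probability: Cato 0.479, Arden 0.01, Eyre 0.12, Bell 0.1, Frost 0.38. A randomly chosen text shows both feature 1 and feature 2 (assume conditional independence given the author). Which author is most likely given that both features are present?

By Bayes' rule, posterior ∝ prior × likelihood:
  Cato: 0.35 × 0.04 × 0.479 = 0.006706
  Arden: 0.06 × 0.026 × 0.01 = 0.0000156
  Eyre: 0.15 × 0.16 × 0.12 = 0.00288
  Bell: 0.36 × 0.12 × 0.1 = 0.00432
  Frost: 0.08 × 0.03 × 0.38 = 0.000912
Sum = 0.0148336.
Largest term belongs to Cato, so Cato is most probable.

Cato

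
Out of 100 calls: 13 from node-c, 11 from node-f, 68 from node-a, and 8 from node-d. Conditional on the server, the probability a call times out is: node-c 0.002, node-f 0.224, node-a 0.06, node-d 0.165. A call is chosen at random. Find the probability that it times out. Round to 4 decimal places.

0.0789

Unnormalized posteriors (prior × likelihood):
  node-c: 0.13 × 0.002 = 0.00026
  node-f: 0.11 × 0.224 = 0.02464
  node-a: 0.68 × 0.06 = 0.0408
  node-d: 0.08 × 0.165 = 0.0132
P(timeout) = 0.00026 + 0.02464 + 0.0408 + 0.0132 = 0.0789 → 0.0789.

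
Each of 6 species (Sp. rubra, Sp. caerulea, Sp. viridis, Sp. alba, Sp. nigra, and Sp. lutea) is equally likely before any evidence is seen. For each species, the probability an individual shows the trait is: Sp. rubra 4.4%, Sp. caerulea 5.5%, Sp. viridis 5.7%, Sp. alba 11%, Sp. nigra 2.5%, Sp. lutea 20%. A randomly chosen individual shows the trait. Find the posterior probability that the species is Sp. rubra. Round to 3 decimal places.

0.090

Since the prior is uniform, the posterior is proportional to the likelihood:
  Sp. rubra: 0.044
  Sp. caerulea: 0.055
  Sp. viridis: 0.057
  Sp. alba: 0.11
  Sp. nigra: 0.025
  Sp. lutea: 0.2
Total = 0.491.
P(Sp. rubra | evidence) = 0.044 / 0.491 ≈ 0.090.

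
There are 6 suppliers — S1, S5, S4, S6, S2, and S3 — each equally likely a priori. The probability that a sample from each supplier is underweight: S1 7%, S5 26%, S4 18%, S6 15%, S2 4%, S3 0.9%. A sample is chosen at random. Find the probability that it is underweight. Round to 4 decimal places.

0.1182

Since the prior is uniform, the posterior is proportional to the likelihood:
  S1: 0.07
  S5: 0.26
  S4: 0.18
  S6: 0.15
  S2: 0.04
  S3: 0.009
P(underweight) = (1/6) × (0.07 + 0.26 + 0.18 + 0.15 + 0.04 + 0.009) = 0.709/6 ≈ 0.1182.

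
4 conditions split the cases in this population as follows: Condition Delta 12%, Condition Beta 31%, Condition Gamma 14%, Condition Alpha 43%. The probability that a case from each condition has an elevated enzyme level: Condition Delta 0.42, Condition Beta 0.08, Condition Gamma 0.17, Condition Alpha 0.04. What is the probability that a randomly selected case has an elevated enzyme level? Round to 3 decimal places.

Compute prior × likelihood for every hypothesis:
  Condition Delta: 0.12 × 0.42 = 0.0504
  Condition Beta: 0.31 × 0.08 = 0.0248
  Condition Gamma: 0.14 × 0.17 = 0.0238
  Condition Alpha: 0.43 × 0.04 = 0.0172
P(elevated) = 0.0504 + 0.0248 + 0.0238 + 0.0172 = 0.1162 → 0.116.

0.116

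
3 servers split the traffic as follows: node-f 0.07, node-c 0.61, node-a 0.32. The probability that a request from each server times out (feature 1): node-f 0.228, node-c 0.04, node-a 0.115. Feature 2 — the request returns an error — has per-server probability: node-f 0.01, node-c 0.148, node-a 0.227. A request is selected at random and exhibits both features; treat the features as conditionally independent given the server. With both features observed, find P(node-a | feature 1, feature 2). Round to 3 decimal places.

By Bayes' rule, posterior ∝ prior × likelihood:
  node-f: 0.07 × 0.228 × 0.01 = 0.0001596
  node-c: 0.61 × 0.04 × 0.148 = 0.0036112
  node-a: 0.32 × 0.115 × 0.227 = 0.0083536
Sum = 0.0121244.
P(node-a | evidence) = 0.0083536 / 0.0121244 ≈ 0.689.

0.689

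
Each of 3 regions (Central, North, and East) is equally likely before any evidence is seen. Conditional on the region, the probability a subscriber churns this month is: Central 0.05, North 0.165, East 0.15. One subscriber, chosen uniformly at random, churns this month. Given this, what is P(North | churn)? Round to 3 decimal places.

0.452

With a uniform prior (1/3 each), posterior ∝ likelihood:
  Central: 0.05
  North: 0.165
  East: 0.15
Total = 0.365.
P(North | evidence) = 0.165 / 0.365 ≈ 0.452.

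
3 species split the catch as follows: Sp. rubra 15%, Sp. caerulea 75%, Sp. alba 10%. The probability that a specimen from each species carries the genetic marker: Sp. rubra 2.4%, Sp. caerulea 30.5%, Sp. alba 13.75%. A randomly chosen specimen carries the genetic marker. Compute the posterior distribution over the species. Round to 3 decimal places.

By Bayes' rule, posterior ∝ prior × likelihood:
  Sp. rubra: 0.15 × 0.024 = 0.0036
  Sp. caerulea: 0.75 × 0.305 = 0.22875
  Sp. alba: 0.1 × 0.1375 = 0.01375
Normalizing constant = 0.2461.
P(Sp. rubra | marker) = 0.0036/0.2461 ≈ 0.015
P(Sp. caerulea | marker) = 0.22875/0.2461 ≈ 0.930
P(Sp. alba | marker) = 0.01375/0.2461 ≈ 0.056

Sp. rubra 0.015, Sp. caerulea 0.930, Sp. alba 0.056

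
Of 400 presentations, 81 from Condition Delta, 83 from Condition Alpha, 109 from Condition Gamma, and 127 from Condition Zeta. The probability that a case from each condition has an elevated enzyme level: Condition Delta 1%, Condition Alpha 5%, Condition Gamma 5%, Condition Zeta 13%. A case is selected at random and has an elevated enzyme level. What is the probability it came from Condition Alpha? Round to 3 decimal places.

0.154

Prior × likelihood for each hypothesis:
  Condition Delta: 0.2025 × 0.01 = 0.002025
  Condition Alpha: 0.2075 × 0.05 = 0.010375
  Condition Gamma: 0.2725 × 0.05 = 0.013625
  Condition Zeta: 0.3175 × 0.13 = 0.041275
Normalizing constant = 0.0673.
P(Condition Alpha | evidence) = 0.010375 / 0.0673 ≈ 0.154.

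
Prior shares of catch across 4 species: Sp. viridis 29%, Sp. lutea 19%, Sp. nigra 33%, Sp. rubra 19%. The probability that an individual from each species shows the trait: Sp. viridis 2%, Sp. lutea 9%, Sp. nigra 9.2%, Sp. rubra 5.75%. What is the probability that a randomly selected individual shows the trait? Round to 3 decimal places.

By Bayes' rule, posterior ∝ prior × likelihood:
  Sp. viridis: 0.29 × 0.02 = 0.0058
  Sp. lutea: 0.19 × 0.09 = 0.0171
  Sp. nigra: 0.33 × 0.092 = 0.03036
  Sp. rubra: 0.19 × 0.0575 = 0.010925
P(trait) = 0.0058 + 0.0171 + 0.03036 + 0.010925 = 0.064185 → 0.064.

0.064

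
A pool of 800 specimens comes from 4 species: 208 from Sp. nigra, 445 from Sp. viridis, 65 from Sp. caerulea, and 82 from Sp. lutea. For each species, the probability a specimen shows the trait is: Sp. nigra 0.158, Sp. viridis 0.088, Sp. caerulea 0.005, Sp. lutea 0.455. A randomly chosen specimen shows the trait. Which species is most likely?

Sp. viridis

Prior × likelihood for each hypothesis:
  Sp. nigra: 0.26 × 0.158 = 0.04108
  Sp. viridis: 0.55625 × 0.088 = 0.04895
  Sp. caerulea: 0.08125 × 0.005 = 0.00040625
  Sp. lutea: 0.1025 × 0.455 = 0.0466375
Total = 0.13707375.
Largest term belongs to Sp. viridis, so Sp. viridis is most probable.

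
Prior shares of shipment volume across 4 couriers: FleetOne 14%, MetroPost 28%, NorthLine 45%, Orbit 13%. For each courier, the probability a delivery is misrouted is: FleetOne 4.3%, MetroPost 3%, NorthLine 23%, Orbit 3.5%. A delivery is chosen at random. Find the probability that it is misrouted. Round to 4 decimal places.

Unnormalized posteriors (prior × likelihood):
  FleetOne: 0.14 × 0.043 = 0.00602
  MetroPost: 0.28 × 0.03 = 0.0084
  NorthLine: 0.45 × 0.23 = 0.1035
  Orbit: 0.13 × 0.035 = 0.00455
P(misrouted) = 0.00602 + 0.0084 + 0.1035 + 0.00455 = 0.12247 → 0.1225.

0.1225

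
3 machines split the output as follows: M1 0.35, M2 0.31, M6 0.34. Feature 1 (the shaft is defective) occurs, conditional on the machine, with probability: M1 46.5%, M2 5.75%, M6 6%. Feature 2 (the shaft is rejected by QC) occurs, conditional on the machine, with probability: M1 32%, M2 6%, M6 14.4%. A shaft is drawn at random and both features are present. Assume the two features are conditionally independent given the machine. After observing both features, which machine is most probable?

Unnormalized posteriors (prior × likelihood):
  M1: 0.35 × 0.465 × 0.32 = 0.05208
  M2: 0.31 × 0.0575 × 0.06 = 0.0010695
  M6: 0.34 × 0.06 × 0.144 = 0.0029376
Total = 0.0560871.
Largest term belongs to M1, so M1 is most probable.

M1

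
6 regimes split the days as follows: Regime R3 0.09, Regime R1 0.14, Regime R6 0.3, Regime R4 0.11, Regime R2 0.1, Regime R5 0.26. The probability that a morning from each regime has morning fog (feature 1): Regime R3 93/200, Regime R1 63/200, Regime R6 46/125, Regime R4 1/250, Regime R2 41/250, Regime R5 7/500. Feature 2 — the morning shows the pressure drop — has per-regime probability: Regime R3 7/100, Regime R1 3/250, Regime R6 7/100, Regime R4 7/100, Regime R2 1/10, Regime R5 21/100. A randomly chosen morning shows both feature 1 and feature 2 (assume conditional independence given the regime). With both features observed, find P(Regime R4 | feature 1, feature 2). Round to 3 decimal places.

0.002

Prior × likelihood for each hypothesis:
  Regime R3: 0.09 × 0.465 × 0.07 = 0.0029295
  Regime R1: 0.14 × 0.315 × 0.012 = 0.0005292
  Regime R6: 0.3 × 0.368 × 0.07 = 0.007728
  Regime R4: 0.11 × 0.004 × 0.07 = 0.0000308
  Regime R2: 0.1 × 0.164 × 0.1 = 0.00164
  Regime R5: 0.26 × 0.014 × 0.21 = 0.0007644
Normalizing constant = 0.0136219.
P(Regime R4 | evidence) = 0.0000308 / 0.0136219 ≈ 0.002.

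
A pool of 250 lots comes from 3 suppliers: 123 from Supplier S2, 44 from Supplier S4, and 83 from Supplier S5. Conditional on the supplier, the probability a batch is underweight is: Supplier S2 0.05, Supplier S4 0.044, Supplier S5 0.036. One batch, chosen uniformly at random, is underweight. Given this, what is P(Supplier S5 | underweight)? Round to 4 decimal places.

By Bayes' rule, posterior ∝ prior × likelihood:
  Supplier S2: 0.492 × 0.05 = 0.0246
  Supplier S4: 0.176 × 0.044 = 0.007744
  Supplier S5: 0.332 × 0.036 = 0.011952
Total = 0.044296.
P(Supplier S5 | evidence) = 0.011952 / 0.044296 ≈ 0.2698.

0.2698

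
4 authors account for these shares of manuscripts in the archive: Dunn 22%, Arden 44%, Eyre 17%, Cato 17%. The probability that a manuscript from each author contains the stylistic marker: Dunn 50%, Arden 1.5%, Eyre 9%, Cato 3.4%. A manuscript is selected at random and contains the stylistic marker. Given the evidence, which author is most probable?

Dunn

Compute prior × likelihood for every hypothesis:
  Dunn: 0.22 × 0.5 = 0.11
  Arden: 0.44 × 0.015 = 0.0066
  Eyre: 0.17 × 0.09 = 0.0153
  Cato: 0.17 × 0.034 = 0.00578
Total = 0.13768.
Largest term belongs to Dunn, so Dunn is most probable.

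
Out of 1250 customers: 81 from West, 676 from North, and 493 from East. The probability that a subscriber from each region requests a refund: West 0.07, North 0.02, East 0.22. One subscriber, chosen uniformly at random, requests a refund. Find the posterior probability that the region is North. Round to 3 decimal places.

Unnormalized posteriors (prior × likelihood):
  West: 0.0648 × 0.07 = 0.004536
  North: 0.5408 × 0.02 = 0.010816
  East: 0.3944 × 0.22 = 0.086768
Sum = 0.10212.
P(North | evidence) = 0.010816 / 0.10212 ≈ 0.106.

0.106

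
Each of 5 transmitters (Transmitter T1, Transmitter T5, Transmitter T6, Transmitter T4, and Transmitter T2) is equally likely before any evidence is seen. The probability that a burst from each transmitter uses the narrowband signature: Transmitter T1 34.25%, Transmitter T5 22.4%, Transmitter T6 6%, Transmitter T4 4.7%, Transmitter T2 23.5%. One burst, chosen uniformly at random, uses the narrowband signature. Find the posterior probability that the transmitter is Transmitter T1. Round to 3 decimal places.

With a uniform prior (1/5 each), posterior ∝ likelihood:
  Transmitter T1: 0.3425
  Transmitter T5: 0.224
  Transmitter T6: 0.06
  Transmitter T4: 0.047
  Transmitter T2: 0.235
Sum = 0.9085.
P(Transmitter T1 | evidence) = 0.3425 / 0.9085 ≈ 0.377.

0.377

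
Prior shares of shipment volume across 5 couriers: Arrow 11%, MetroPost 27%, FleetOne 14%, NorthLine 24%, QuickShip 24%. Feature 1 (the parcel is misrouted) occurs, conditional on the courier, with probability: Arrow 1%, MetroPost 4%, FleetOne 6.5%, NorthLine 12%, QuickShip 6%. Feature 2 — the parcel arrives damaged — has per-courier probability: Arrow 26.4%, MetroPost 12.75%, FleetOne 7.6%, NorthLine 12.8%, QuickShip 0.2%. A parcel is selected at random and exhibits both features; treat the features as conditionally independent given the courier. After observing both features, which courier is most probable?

NorthLine

Prior × likelihood for each hypothesis:
  Arrow: 0.11 × 0.01 × 0.264 = 0.0002904
  MetroPost: 0.27 × 0.04 × 0.1275 = 0.001377
  FleetOne: 0.14 × 0.065 × 0.076 = 0.0006916
  NorthLine: 0.24 × 0.12 × 0.128 = 0.0036864
  QuickShip: 0.24 × 0.06 × 0.002 = 0.0000288
Normalizing constant = 0.0060742.
Largest term belongs to NorthLine, so NorthLine is most probable.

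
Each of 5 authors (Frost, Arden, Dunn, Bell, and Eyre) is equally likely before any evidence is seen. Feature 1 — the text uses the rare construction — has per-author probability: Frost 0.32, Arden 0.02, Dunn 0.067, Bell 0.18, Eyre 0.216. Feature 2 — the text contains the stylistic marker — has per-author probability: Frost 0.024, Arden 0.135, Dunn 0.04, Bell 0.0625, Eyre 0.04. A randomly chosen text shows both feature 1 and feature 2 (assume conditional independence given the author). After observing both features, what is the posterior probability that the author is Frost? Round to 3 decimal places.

With a uniform prior (1/5 each), posterior ∝ likelihood:
  Frost: 0.32 × 0.024 = 0.00768
  Arden: 0.02 × 0.135 = 0.0027
  Dunn: 0.067 × 0.04 = 0.00268
  Bell: 0.18 × 0.0625 = 0.01125
  Eyre: 0.216 × 0.04 = 0.00864
Total = 0.03295.
P(Frost | evidence) = 0.00768 / 0.03295 ≈ 0.233.

0.233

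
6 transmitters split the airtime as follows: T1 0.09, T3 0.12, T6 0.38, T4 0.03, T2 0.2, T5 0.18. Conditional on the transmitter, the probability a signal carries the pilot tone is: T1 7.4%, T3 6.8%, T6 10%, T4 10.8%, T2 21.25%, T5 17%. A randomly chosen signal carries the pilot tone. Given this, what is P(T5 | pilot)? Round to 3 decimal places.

Unnormalized posteriors (prior × likelihood):
  T1: 0.09 × 0.074 = 0.00666
  T3: 0.12 × 0.068 = 0.00816
  T6: 0.38 × 0.1 = 0.038
  T4: 0.03 × 0.108 = 0.00324
  T2: 0.2 × 0.2125 = 0.0425
  T5: 0.18 × 0.17 = 0.0306
Normalizing constant = 0.12916.
P(T5 | evidence) = 0.0306 / 0.12916 ≈ 0.237.

0.237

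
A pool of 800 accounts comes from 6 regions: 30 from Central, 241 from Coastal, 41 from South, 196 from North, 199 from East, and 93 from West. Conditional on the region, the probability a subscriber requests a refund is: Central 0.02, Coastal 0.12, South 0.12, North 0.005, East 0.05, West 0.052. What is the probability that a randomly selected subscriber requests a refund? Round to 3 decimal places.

Unnormalized posteriors (prior × likelihood):
  Central: 0.0375 × 0.02 = 0.00075
  Coastal: 0.30125 × 0.12 = 0.03615
  South: 0.05125 × 0.12 = 0.00615
  North: 0.245 × 0.005 = 0.001225
  East: 0.24875 × 0.05 = 0.0124375
  West: 0.11625 × 0.052 = 0.006045
P(refund) = 0.00075 + 0.03615 + 0.00615 + 0.001225 + 0.0124375 + 0.006045 = 0.0627575 → 0.063.

0.063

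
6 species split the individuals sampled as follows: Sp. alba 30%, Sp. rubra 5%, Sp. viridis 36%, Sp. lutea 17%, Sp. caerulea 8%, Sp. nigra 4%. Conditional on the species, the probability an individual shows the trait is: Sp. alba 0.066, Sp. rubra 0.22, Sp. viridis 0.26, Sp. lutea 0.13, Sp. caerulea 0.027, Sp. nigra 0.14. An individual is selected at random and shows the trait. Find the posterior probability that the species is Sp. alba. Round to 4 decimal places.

Unnormalized posteriors (prior × likelihood):
  Sp. alba: 0.3 × 0.066 = 0.0198
  Sp. rubra: 0.05 × 0.22 = 0.011
  Sp. viridis: 0.36 × 0.26 = 0.0936
  Sp. lutea: 0.17 × 0.13 = 0.0221
  Sp. caerulea: 0.08 × 0.027 = 0.00216
  Sp. nigra: 0.04 × 0.14 = 0.0056
Sum = 0.15426.
P(Sp. alba | evidence) = 0.0198 / 0.15426 ≈ 0.1284.

0.1284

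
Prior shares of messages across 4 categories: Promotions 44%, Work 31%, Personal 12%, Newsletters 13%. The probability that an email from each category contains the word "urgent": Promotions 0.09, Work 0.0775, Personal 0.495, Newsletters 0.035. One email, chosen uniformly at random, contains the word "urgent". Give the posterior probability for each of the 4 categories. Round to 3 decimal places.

Unnormalized posteriors (prior × likelihood):
  Promotions: 0.44 × 0.09 = 0.0396
  Work: 0.31 × 0.0775 = 0.024025
  Personal: 0.12 × 0.495 = 0.0594
  Newsletters: 0.13 × 0.035 = 0.00455
Total = 0.127575.
P(Promotions | urgent-flag) = 0.0396/0.127575 ≈ 0.310
P(Work | urgent-flag) = 0.024025/0.127575 ≈ 0.188
P(Personal | urgent-flag) = 0.0594/0.127575 ≈ 0.466
P(Newsletters | urgent-flag) = 0.00455/0.127575 ≈ 0.036

Promotions 0.310, Work 0.188, Personal 0.466, Newsletters 0.036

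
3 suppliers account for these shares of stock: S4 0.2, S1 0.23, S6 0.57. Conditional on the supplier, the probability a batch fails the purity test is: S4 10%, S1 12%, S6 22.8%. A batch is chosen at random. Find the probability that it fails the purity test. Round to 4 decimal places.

0.1776

Unnormalized posteriors (prior × likelihood):
  S4: 0.2 × 0.1 = 0.02
  S1: 0.23 × 0.12 = 0.0276
  S6: 0.57 × 0.228 = 0.12996
P(off-spec) = 0.02 + 0.0276 + 0.12996 = 0.17756 → 0.1776.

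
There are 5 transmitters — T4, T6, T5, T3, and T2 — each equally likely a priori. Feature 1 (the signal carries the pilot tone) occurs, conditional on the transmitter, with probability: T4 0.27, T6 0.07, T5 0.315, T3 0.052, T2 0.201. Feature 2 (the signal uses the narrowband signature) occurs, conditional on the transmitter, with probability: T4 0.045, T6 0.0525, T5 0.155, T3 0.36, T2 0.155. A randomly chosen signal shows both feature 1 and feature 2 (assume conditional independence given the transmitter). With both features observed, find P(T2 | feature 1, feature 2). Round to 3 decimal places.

0.272

With a uniform prior (1/5 each), posterior ∝ likelihood:
  T4: 0.27 × 0.045 = 0.01215
  T6: 0.07 × 0.0525 = 0.003675
  T5: 0.315 × 0.155 = 0.048825
  T3: 0.052 × 0.36 = 0.01872
  T2: 0.201 × 0.155 = 0.031155
Sum = 0.114525.
P(T2 | evidence) = 0.031155 / 0.114525 ≈ 0.272.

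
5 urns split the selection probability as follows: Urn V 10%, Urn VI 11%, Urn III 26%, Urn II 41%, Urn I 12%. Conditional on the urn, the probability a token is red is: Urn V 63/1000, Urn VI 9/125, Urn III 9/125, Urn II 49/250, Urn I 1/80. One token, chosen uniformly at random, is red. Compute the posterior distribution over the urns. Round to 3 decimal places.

Compute prior × likelihood for every hypothesis:
  Urn V: 0.1 × 0.063 = 0.0063
  Urn VI: 0.11 × 0.072 = 0.00792
  Urn III: 0.26 × 0.072 = 0.01872
  Urn II: 0.41 × 0.196 = 0.08036
  Urn I: 0.12 × 0.0125 = 0.0015
Total = 0.1148.
P(Urn V | red) = 0.0063/0.1148 ≈ 0.055
P(Urn VI | red) = 0.00792/0.1148 ≈ 0.069
P(Urn III | red) = 0.01872/0.1148 ≈ 0.163
P(Urn II | red) = 0.08036/0.1148 ≈ 0.700
P(Urn I | red) = 0.0015/0.1148 ≈ 0.013
(Check: 0.055+0.069+0.163+0.700+0.013 = 1.000.)

Urn V 0.055, Urn VI 0.069, Urn III 0.163, Urn II 0.700, Urn I 0.013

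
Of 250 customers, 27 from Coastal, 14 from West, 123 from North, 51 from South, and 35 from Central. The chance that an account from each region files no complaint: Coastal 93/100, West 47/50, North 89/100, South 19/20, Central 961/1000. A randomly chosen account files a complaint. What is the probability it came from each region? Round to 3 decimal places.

Coastal 0.094, West 0.042, North 0.671, South 0.126, Central 0.068

Taking complements, P(complaint | each) = Coastal 0.07, West 0.06, North 0.11, South 0.05, Central 0.039.
Unnormalized posteriors (prior × likelihood):
  Coastal: 0.108 × 0.07 = 0.00756
  West: 0.056 × 0.06 = 0.00336
  North: 0.492 × 0.11 = 0.05412
  South: 0.204 × 0.05 = 0.0102
  Central: 0.14 × 0.039 = 0.00546
Total = 0.0807.
P(Coastal | complaint) = 0.00756/0.0807 ≈ 0.094
P(West | complaint) = 0.00336/0.0807 ≈ 0.042
P(North | complaint) = 0.05412/0.0807 ≈ 0.671
P(South | complaint) = 0.0102/0.0807 ≈ 0.126
P(Central | complaint) = 0.00546/0.0807 ≈ 0.068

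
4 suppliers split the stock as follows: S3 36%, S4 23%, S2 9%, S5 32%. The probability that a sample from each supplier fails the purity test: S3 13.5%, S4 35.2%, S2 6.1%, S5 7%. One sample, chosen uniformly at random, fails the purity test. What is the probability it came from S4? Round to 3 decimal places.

0.514

Prior × likelihood for each hypothesis:
  S3: 0.36 × 0.135 = 0.0486
  S4: 0.23 × 0.352 = 0.08096
  S2: 0.09 × 0.061 = 0.00549
  S5: 0.32 × 0.07 = 0.0224
Sum = 0.15745.
P(S4 | evidence) = 0.08096 / 0.15745 ≈ 0.514.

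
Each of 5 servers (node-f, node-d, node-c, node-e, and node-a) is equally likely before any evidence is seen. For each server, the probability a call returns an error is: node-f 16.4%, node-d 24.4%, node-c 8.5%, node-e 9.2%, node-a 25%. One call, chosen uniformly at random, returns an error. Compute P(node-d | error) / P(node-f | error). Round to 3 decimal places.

1.488

With a uniform prior (1/5 each), posterior ∝ likelihood:
  node-f: 0.164
  node-d: 0.244
  node-c: 0.085
  node-e: 0.092
  node-a: 0.25
Normalizing constant = 0.835.
The ratio is 0.244 / 0.164 (the normalizer cancels) = 1.488.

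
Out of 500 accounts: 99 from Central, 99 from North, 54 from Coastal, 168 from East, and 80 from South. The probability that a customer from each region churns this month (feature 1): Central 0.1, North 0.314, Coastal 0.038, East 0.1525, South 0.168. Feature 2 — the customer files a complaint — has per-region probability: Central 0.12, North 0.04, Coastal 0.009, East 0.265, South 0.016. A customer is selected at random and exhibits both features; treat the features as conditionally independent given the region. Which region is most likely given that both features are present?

By Bayes' rule, posterior ∝ prior × likelihood:
  Central: 0.198 × 0.1 × 0.12 = 0.002376
  North: 0.198 × 0.314 × 0.04 = 0.00248688
  Coastal: 0.108 × 0.038 × 0.009 = 0.000036936
  East: 0.336 × 0.1525 × 0.265 = 0.0135786
  South: 0.16 × 0.168 × 0.016 = 0.00043008
Sum = 0.018908496.
Largest term belongs to East, so East is most probable.

East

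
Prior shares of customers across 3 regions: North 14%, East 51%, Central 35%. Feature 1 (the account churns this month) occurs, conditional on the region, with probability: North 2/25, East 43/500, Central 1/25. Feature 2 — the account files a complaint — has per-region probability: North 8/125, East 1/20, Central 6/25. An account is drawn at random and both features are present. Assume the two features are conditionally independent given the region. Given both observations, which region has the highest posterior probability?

Central

By Bayes' rule, posterior ∝ prior × likelihood:
  North: 0.14 × 0.08 × 0.064 = 0.0007168
  East: 0.51 × 0.086 × 0.05 = 0.002193
  Central: 0.35 × 0.04 × 0.24 = 0.00336
Sum = 0.0062698.
Largest term belongs to Central, so Central is most probable.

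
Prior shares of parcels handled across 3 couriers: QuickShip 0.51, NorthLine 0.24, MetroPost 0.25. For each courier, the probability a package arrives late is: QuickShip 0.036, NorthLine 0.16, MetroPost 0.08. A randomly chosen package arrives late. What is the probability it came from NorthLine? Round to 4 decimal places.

0.5003

Compute prior × likelihood for every hypothesis:
  QuickShip: 0.51 × 0.036 = 0.01836
  NorthLine: 0.24 × 0.16 = 0.0384
  MetroPost: 0.25 × 0.08 = 0.02
Sum = 0.07676.
P(NorthLine | evidence) = 0.0384 / 0.07676 ≈ 0.5003.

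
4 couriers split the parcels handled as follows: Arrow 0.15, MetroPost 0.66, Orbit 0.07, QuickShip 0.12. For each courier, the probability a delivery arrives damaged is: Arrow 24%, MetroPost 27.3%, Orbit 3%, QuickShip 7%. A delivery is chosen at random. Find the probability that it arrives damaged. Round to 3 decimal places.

Compute prior × likelihood for every hypothesis:
  Arrow: 0.15 × 0.24 = 0.036
  MetroPost: 0.66 × 0.273 = 0.18018
  Orbit: 0.07 × 0.03 = 0.0021
  QuickShip: 0.12 × 0.07 = 0.0084
P(damaged) = 0.036 + 0.18018 + 0.0021 + 0.0084 = 0.22668 → 0.227.

0.227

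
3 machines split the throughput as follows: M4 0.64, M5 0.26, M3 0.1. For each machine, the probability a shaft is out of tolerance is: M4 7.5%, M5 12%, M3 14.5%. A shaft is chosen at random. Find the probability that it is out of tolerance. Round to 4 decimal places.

0.0937

Compute prior × likelihood for every hypothesis:
  M4: 0.64 × 0.075 = 0.048
  M5: 0.26 × 0.12 = 0.0312
  M3: 0.1 × 0.145 = 0.0145
P(oversize) = 0.048 + 0.0312 + 0.0145 = 0.0937 → 0.0937.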